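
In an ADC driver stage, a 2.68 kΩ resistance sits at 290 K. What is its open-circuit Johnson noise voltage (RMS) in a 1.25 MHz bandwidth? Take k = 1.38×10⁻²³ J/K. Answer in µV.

V_n = √(4kTRB)
4kTRB = 4 × 1.38×10⁻²³ × 290 × 2.68×10³ × 1.25×10⁶ = 5.36×10⁻¹¹ V²
V_n = √(5.36×10⁻¹¹) = 7.32×10⁻⁶ V = 7.32 µV

7.32 µV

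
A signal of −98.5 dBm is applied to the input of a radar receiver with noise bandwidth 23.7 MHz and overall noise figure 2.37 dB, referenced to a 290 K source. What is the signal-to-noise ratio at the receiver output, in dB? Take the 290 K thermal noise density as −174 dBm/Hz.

Noise floor: N = −174 + 10 log₁₀(B) + NF
10 log₁₀(2.37×10⁷) = 73.75 dB
N = −174 + 73.75 + 2.37 = −97.88 dBm
SNR = P_sig − N = −98.5 − (−97.88) = −0.62 dB → −0.6 dB

−0.6 dB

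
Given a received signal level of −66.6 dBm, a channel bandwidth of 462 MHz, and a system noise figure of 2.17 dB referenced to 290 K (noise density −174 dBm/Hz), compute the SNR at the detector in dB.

Noise floor: N = −174 + 10 log₁₀(B) + NF
10 log₁₀(4.62×10⁸) = 86.65 dB
N = −174 + 86.65 + 2.17 = −85.18 dBm
SNR = P_sig − N = −66.6 − (−85.18) = 18.58 dB → 18.6 dB

18.6 dB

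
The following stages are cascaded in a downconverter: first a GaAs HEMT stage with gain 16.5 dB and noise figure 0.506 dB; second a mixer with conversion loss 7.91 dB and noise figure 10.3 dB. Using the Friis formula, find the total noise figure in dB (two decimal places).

Convert to linear (a loss of L dB is a gain of −L dB): F_i = 10^(NF_i/10), G_i = 10^(G_i,dB/10)
  Stage 1: F_1 = 10^(0.506/10) = 1.124, G_1 = 10^(16.5/10) = 44.67
  Stage 2: F_2 = 10^(10.3/10) = 10.72, G_2 = 10^(−7.91/10) = 0.1618
Friis cascade:
  F = 1.124 + (10.72 − 1)/44.67 = 1.341
NF = 10 log₁₀(1.341) = 1.27 dB

1.27 dB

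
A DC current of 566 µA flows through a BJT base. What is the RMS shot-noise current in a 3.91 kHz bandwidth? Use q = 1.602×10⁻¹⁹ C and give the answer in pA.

842 pA

I_n = √(2qI·B)
2qI·B = 2 × 1.602×10⁻¹⁹ × 5.66×10⁻⁴ × 3.91×10³ = 7.09×10⁻¹⁹ A²
I_n = √(7.09×10⁻¹⁹) = 8.42×10⁻¹⁰ A = 842 pA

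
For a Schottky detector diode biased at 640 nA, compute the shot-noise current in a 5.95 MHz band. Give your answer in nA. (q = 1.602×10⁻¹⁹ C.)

I_n = √(2qI·B)
2qI·B = 2 × 1.602×10⁻¹⁹ × 6.40×10⁻⁷ × 5.95×10⁶ = 1.22×10⁻¹⁸ A²
I_n = √(1.22×10⁻¹⁸) = 1.10×10⁻⁹ A = 1.10 nA

1.10 nA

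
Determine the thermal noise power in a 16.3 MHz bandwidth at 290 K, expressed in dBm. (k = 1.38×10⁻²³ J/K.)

−101.9 dBm

P_n = kTB = 1.38×10⁻²³ × 290 × 1.63×10⁷ = 6.52×10⁻¹⁴ W
In dBm: 10 log₁₀(6.52×10⁻¹⁴ / 10⁻³) = −101.9 dBm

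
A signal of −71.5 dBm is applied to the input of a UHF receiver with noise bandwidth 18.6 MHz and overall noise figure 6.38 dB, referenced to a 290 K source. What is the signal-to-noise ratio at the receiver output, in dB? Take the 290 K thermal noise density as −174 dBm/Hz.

23.4 dB

Noise floor: N = −174 + 10 log₁₀(B) + NF
10 log₁₀(1.86×10⁷) = 72.7 dB
N = −174 + 72.7 + 6.38 = −94.92 dBm
SNR = P_sig − N = −71.5 − (−94.92) = 23.42 dB → 23.4 dB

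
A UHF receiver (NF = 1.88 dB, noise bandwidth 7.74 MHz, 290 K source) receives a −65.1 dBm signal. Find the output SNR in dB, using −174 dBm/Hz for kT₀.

38.1 dB

Noise floor: N = −174 + 10 log₁₀(B) + NF
10 log₁₀(7.74×10⁶) = 68.89 dB
N = −174 + 68.89 + 1.88 = −103.23 dBm
SNR = P_sig − N = −65.1 − (−103.23) = 38.13 dB → 38.1 dB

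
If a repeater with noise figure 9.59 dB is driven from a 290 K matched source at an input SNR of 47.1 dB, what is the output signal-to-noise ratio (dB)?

By definition F = SNR_in/SNR_out, so in dB: SNR_out = SNR_in − NF
SNR_out = 47.1 − 9.59 = 37.51 dB

37.51 dB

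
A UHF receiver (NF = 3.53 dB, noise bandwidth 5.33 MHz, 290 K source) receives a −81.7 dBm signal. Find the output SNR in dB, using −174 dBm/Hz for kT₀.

Noise floor: N = −174 + 10 log₁₀(B) + NF
10 log₁₀(5.33×10⁶) = 67.27 dB
N = −174 + 67.27 + 3.53 = −103.20 dBm
SNR = P_sig − N = −81.7 − (−103.20) = 21.50 dB → 21.5 dB

21.5 dB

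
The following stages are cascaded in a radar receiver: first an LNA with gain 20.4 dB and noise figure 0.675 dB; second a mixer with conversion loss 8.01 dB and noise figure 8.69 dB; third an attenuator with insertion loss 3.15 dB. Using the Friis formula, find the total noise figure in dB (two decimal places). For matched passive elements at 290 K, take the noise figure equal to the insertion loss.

1.10 dB

Convert to linear (a loss of L dB is a gain of −L dB): F_i = 10^(NF_i/10), G_i = 10^(G_i,dB/10)
  Stage 1: F_1 = 10^(0.675/10) = 1.168, G_1 = 10^(20.4/10) = 109.6
  Stage 2: F_2 = 10^(8.69/10) = 7.396, G_2 = 10^(−8.01/10) = 0.1581
  Stage 3: F_3 = 10^(3.15/10) = 2.065, G_3 = 10^(−3.15/10) = 0.4842
Friis cascade:
  F = 1.168 + (7.396 − 1)/109.6 + (2.065 − 1)/17.34 = 1.288
NF = 10 log₁₀(1.288) = 1.10 dB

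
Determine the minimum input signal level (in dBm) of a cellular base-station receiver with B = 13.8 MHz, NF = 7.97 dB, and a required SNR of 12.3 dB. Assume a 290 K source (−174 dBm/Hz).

Sensitivity = −174 + 10 log₁₀(B) + NF + SNR_min
= −174 + 71.4 + 7.97 + 12.3
= −82.33 dBm → −82.3 dBm

−82.3 dBm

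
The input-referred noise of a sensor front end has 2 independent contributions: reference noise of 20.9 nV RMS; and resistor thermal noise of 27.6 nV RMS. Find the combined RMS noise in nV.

34.6 nV

Uncorrelated sources add in power (mean-square): V_tot = √(ΣV_i²)
V_tot = √[(2.09×10⁻⁸)² + (2.76×10⁻⁸)²] = 3.46×10⁻⁸ V = 34.6 nV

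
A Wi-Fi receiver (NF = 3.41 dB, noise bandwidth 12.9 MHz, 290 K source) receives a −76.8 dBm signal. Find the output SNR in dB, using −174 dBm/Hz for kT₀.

22.7 dB

Noise floor: N = −174 + 10 log₁₀(B) + NF
10 log₁₀(1.29×10⁷) = 71.11 dB
N = −174 + 71.11 + 3.41 = −99.48 dBm
SNR = P_sig − N = −76.8 − (−99.48) = 22.68 dB → 22.7 dB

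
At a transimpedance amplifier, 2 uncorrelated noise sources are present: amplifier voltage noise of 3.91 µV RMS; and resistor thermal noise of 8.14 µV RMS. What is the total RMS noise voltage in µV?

Uncorrelated sources add in power (mean-square): V_tot = √(ΣV_i²)
V_tot = √[(3.91×10⁻⁶)² + (8.14×10⁻⁶)²] = 9.03×10⁻⁶ V = 9.03 µV

9.03 µV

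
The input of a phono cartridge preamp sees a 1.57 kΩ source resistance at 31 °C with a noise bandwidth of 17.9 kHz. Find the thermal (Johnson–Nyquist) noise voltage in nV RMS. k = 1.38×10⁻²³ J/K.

687 nV

T = 31 °C + 273.15 = 304.15 K
V_n = √(4kTRB)
4kTRB = 4 × 1.38×10⁻²³ × 304.15 × 1.57×10³ × 1.79×10⁴ = 4.72×10⁻¹³ V²
V_n = √(4.72×10⁻¹³) = 6.87×10⁻⁷ V = 687 nV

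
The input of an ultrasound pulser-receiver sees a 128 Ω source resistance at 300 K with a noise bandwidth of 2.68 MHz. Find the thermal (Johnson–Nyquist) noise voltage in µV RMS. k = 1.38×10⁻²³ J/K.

2.38 µV

V_n = √(4kTRB)
4kTRB = 4 × 1.38×10⁻²³ × 300 × 1.28×10² × 2.68×10⁶ = 5.68×10⁻¹² V²
V_n = √(5.68×10⁻¹²) = 2.38×10⁻⁶ V = 2.38 µV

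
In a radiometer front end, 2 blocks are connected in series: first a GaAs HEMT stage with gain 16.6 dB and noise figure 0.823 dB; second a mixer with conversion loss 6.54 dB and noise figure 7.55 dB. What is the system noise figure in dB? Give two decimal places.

Convert to linear (a loss of L dB is a gain of −L dB): F_i = 10^(NF_i/10), G_i = 10^(G_i,dB/10)
  Stage 1: F_1 = 10^(0.823/10) = 1.209, G_1 = 10^(16.6/10) = 45.71
  Stage 2: F_2 = 10^(7.55/10) = 5.689, G_2 = 10^(−6.54/10) = 0.2218
Friis cascade:
  F = 1.209 + (5.689 − 1)/45.71 = 1.311
NF = 10 log₁₀(1.311) = 1.18 dB

1.18 dB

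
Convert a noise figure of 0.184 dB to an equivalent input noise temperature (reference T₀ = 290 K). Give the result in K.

F = 10^(0.184/10) = 1.04328
T_e = (F − 1)·T₀ = (1.04328 − 1) × 290 = 12.6 K

12.6 K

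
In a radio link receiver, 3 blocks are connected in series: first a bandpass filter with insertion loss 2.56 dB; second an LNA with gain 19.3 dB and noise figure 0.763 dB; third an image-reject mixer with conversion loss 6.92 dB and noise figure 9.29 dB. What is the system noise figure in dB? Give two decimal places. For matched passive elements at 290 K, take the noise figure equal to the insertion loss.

3.63 dB

Convert to linear (a loss of L dB is a gain of −L dB): F_i = 10^(NF_i/10), G_i = 10^(G_i,dB/10)
  Stage 1: F_1 = 10^(2.56/10) = 1.803, G_1 = 10^(−2.56/10) = 0.5546
  Stage 2: F_2 = 10^(0.763/10) = 1.192, G_2 = 10^(19.3/10) = 85.11
  Stage 3: F_3 = 10^(9.29/10) = 8.492, G_3 = 10^(−6.92/10) = 0.2032
Friis cascade:
  F = 1.803 + (1.192 − 1)/0.5546 + (8.492 − 1)/47.21 = 2.308
NF = 10 log₁₀(2.308) = 3.63 dB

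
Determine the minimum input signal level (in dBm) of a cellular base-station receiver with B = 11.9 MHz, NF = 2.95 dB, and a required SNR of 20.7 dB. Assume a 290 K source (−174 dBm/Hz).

Sensitivity = −174 + 10 log₁₀(B) + NF + SNR_min
= −174 + 70.76 + 2.95 + 20.7
= −79.59 dBm → −79.6 dBm

−79.6 dBm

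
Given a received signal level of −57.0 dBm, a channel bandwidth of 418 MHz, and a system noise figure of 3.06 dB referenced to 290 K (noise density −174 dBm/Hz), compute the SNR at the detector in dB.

Noise floor: N = −174 + 10 log₁₀(B) + NF
10 log₁₀(4.18×10⁸) = 86.21 dB
N = −174 + 86.21 + 3.06 = −84.73 dBm
SNR = P_sig − N = −57.0 − (−84.73) = 27.73 dB → 27.7 dB

27.7 dB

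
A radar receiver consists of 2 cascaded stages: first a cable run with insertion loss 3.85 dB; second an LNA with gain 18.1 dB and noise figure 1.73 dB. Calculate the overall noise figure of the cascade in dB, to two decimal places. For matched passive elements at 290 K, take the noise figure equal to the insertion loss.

Convert to linear (a loss of L dB is a gain of −L dB): F_i = 10^(NF_i/10), G_i = 10^(G_i,dB/10)
  Stage 1: F_1 = 10^(3.85/10) = 2.427, G_1 = 10^(−3.85/10) = 0.4121
  Stage 2: F_2 = 10^(1.73/10) = 1.489, G_2 = 10^(18.1/10) = 64.57
Friis cascade:
  F = 2.427 + (1.489 − 1)/0.4121 = 3.614
NF = 10 log₁₀(3.614) = 5.58 dB

5.58 dB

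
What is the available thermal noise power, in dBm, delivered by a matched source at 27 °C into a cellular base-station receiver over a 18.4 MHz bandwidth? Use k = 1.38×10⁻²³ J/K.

−101.2 dBm

T = 27 °C + 273.15 = 300.15 K
P_n = kTB = 1.38×10⁻²³ × 300.15 × 1.84×10⁷ = 7.62×10⁻¹⁴ W
In dBm: 10 log₁₀(7.62×10⁻¹⁴ / 10⁻³) = −101.2 dBm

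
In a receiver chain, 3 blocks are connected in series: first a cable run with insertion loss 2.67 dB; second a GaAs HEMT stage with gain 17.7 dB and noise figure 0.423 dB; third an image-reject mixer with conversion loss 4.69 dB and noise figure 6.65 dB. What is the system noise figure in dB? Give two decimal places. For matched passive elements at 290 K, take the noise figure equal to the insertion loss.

3.33 dB

Convert to linear (a loss of L dB is a gain of −L dB): F_i = 10^(NF_i/10), G_i = 10^(G_i,dB/10)
  Stage 1: F_1 = 10^(2.67/10) = 1.849, G_1 = 10^(−2.67/10) = 0.5408
  Stage 2: F_2 = 10^(0.423/10) = 1.102, G_2 = 10^(17.7/10) = 58.88
  Stage 3: F_3 = 10^(6.65/10) = 4.624, G_3 = 10^(−4.69/10) = 0.3396
Friis cascade:
  F = 1.849 + (1.102 − 1)/0.5408 + (4.624 − 1)/31.84 = 2.152
NF = 10 log₁₀(2.152) = 3.33 dB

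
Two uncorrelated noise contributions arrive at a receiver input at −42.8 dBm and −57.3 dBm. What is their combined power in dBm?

Convert to linear, add, convert back:
P₁ = 5.25×10⁻⁸ W, P₂ = 1.86×10⁻⁹ W
P_tot = 5.43×10⁻⁸ W → 10 log₁₀(P_tot / 10⁻³) = −42.6 dBm

−42.6 dBm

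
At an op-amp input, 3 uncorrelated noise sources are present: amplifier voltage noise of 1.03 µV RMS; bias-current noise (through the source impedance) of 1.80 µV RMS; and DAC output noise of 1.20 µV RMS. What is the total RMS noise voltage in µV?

2.40 µV

Uncorrelated sources add in power (mean-square): V_tot = √(ΣV_i²)
V_tot = √[(1.03×10⁻⁶)² + (1.80×10⁻⁶)² + (1.20×10⁻⁶)²] = 2.40×10⁻⁶ V = 2.40 µV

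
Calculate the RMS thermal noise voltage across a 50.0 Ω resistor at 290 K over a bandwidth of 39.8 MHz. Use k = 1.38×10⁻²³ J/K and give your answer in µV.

V_n = √(4kTRB)
4kTRB = 4 × 1.38×10⁻²³ × 290 × 5.00×10¹ × 3.98×10⁷ = 3.19×10⁻¹¹ V²
V_n = √(3.19×10⁻¹¹) = 5.64×10⁻⁶ V = 5.64 µV

5.64 µV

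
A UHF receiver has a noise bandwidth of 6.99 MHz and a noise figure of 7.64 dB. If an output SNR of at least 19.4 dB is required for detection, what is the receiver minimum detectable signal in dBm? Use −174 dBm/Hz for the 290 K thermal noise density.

−78.5 dBm

Sensitivity = −174 + 10 log₁₀(B) + NF + SNR_min
= −174 + 68.44 + 7.64 + 19.4
= −78.52 dBm → −78.5 dBm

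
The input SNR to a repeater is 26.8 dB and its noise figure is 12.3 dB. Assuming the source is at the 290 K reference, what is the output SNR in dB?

14.5 dB

By definition F = SNR_in/SNR_out, so in dB: SNR_out = SNR_in − NF
SNR_out = 26.8 − 12.3 = 14.5 dB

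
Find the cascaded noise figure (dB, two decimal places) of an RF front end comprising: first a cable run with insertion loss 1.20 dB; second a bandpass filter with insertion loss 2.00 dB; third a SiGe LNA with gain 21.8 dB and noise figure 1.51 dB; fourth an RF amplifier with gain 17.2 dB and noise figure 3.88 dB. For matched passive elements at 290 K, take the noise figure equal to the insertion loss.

Convert to linear (a loss of L dB is a gain of −L dB): F_i = 10^(NF_i/10), G_i = 10^(G_i,dB/10)
  Stage 1: F_1 = 10^(1.20/10) = 1.318, G_1 = 10^(−1.20/10) = 0.7586
  Stage 2: F_2 = 10^(2.00/10) = 1.585, G_2 = 10^(−2.00/10) = 0.6310
  Stage 3: F_3 = 10^(1.51/10) = 1.416, G_3 = 10^(21.8/10) = 151.4
  Stage 4: F_4 = 10^(3.88/10) = 2.443, G_4 = 10^(17.2/10) = 52.48
Friis cascade:
  F = 1.318 + (1.585 − 1)/0.7586 + (1.416 − 1)/0.4786 + (2.443 − 1)/72.44 = 2.978
NF = 10 log₁₀(2.978) = 4.74 dB

4.74 dB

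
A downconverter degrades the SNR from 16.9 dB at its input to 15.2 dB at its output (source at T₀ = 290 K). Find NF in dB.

NF (dB) = SNR_in(dB) − SNR_out(dB) when the source is at T₀
NF = 16.9 − 15.2 = 1.7 dB

1.7 dB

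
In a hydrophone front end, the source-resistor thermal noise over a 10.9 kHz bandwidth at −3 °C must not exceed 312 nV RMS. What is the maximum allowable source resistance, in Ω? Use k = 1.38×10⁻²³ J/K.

599 Ω

T = −3 °C + 273.15 = 270.15 K
Johnson–Nyquist: V_n = √(4kTRB) ⇒ R = V_n² / (4kTB)
4kTB = 4 × 1.38×10⁻²³ × 270.15 × 1.09×10⁴ = 1.63×10⁻¹⁶
R = (3.12×10⁻⁷)² / 1.63×10⁻¹⁶ = 5.99×10² Ω = 599 Ω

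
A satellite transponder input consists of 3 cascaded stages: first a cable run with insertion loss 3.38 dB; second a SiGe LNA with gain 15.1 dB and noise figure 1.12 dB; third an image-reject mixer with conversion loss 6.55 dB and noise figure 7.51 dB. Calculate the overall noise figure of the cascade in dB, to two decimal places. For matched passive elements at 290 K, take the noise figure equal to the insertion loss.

4.96 dB

Convert to linear (a loss of L dB is a gain of −L dB): F_i = 10^(NF_i/10), G_i = 10^(G_i,dB/10)
  Stage 1: F_1 = 10^(3.38/10) = 2.178, G_1 = 10^(−3.38/10) = 0.4592
  Stage 2: F_2 = 10^(1.12/10) = 1.294, G_2 = 10^(15.1/10) = 32.36
  Stage 3: F_3 = 10^(7.51/10) = 5.636, G_3 = 10^(−6.55/10) = 0.2213
Friis cascade:
  F = 2.178 + (1.294 − 1)/0.4592 + (5.636 − 1)/14.86 = 3.130
NF = 10 log₁₀(3.130) = 4.96 dB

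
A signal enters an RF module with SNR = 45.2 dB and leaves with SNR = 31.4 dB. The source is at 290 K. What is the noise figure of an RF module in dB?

13.8 dB

NF (dB) = SNR_in(dB) − SNR_out(dB) when the source is at T₀
NF = 45.2 − 31.4 = 13.8 dB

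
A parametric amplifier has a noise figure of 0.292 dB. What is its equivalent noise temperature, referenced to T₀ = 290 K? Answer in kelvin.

20.2 K

F = 10^(0.292/10) = 1.06955
T_e = (F − 1)·T₀ = (1.06955 − 1) × 290 = 20.2 K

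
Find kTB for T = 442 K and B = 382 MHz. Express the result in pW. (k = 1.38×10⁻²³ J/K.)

P_n = kTB = 1.38×10⁻²³ × 442 × 3.82×10⁸ = 2.33×10⁻¹² W = 2.33 pW

2.33 pW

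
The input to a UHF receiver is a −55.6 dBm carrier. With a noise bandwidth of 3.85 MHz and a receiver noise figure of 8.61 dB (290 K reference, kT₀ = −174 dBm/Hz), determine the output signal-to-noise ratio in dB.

Noise floor: N = −174 + 10 log₁₀(B) + NF
10 log₁₀(3.85×10⁶) = 65.85 dB
N = −174 + 65.85 + 8.61 = −99.54 dBm
SNR = P_sig − N = −55.6 − (−99.54) = 43.94 dB → 43.9 dB

43.9 dB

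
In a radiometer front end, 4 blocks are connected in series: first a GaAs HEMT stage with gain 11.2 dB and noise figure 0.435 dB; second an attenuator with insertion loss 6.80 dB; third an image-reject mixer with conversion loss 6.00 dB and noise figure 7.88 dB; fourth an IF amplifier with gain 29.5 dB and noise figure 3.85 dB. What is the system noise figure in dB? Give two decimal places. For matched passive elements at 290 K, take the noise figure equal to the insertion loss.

Convert to linear (a loss of L dB is a gain of −L dB): F_i = 10^(NF_i/10), G_i = 10^(G_i,dB/10)
  Stage 1: F_1 = 10^(0.435/10) = 1.105, G_1 = 10^(11.2/10) = 13.18
  Stage 2: F_2 = 10^(6.80/10) = 4.786, G_2 = 10^(−6.80/10) = 0.2089
  Stage 3: F_3 = 10^(7.88/10) = 6.138, G_3 = 10^(−6.00/10) = 0.2512
  Stage 4: F_4 = 10^(3.85/10) = 2.427, G_4 = 10^(29.5/10) = 891.3
Friis cascade:
  F = 1.105 + (4.786 − 1)/13.18 + (6.138 − 1)/2.754 + (2.427 − 1)/0.6918 = 5.320
NF = 10 log₁₀(5.320) = 7.26 dB

7.26 dB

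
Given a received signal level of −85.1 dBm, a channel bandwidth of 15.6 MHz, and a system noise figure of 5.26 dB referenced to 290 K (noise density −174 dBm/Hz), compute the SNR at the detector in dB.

11.7 dB

Noise floor: N = −174 + 10 log₁₀(B) + NF
10 log₁₀(1.56×10⁷) = 71.93 dB
N = −174 + 71.93 + 5.26 = −96.81 dBm
SNR = P_sig − N = −85.1 − (−96.81) = 11.71 dB → 11.7 dB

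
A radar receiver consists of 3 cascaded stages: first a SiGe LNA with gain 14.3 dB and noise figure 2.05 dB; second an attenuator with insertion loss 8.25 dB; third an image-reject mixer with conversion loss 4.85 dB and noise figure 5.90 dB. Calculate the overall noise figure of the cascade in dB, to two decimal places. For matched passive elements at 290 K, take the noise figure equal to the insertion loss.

Convert to linear (a loss of L dB is a gain of −L dB): F_i = 10^(NF_i/10), G_i = 10^(G_i,dB/10)
  Stage 1: F_1 = 10^(2.05/10) = 1.603, G_1 = 10^(14.3/10) = 26.92
  Stage 2: F_2 = 10^(8.25/10) = 6.683, G_2 = 10^(−8.25/10) = 0.1496
  Stage 3: F_3 = 10^(5.90/10) = 3.890, G_3 = 10^(−4.85/10) = 0.3273
Friis cascade:
  F = 1.603 + (6.683 − 1)/26.92 + (3.890 − 1)/4.027 = 2.532
NF = 10 log₁₀(2.532) = 4.03 dB

4.03 dB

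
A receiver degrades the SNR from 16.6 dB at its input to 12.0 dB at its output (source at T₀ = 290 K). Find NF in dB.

NF (dB) = SNR_in(dB) − SNR_out(dB) when the source is at T₀
NF = 16.6 − 12.0 = 4.6 dB

4.6 dB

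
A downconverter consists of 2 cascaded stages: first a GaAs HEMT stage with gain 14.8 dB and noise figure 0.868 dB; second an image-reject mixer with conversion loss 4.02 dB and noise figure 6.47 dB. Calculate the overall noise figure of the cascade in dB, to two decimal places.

1.25 dB

Convert to linear (a loss of L dB is a gain of −L dB): F_i = 10^(NF_i/10), G_i = 10^(G_i,dB/10)
  Stage 1: F_1 = 10^(0.868/10) = 1.221, G_1 = 10^(14.8/10) = 30.20
  Stage 2: F_2 = 10^(6.47/10) = 4.436, G_2 = 10^(−4.02/10) = 0.3963
Friis cascade:
  F = 1.221 + (4.436 − 1)/30.20 = 1.335
NF = 10 log₁₀(1.335) = 1.25 dB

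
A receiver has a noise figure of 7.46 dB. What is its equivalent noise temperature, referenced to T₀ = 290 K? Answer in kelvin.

F = 10^(7.46/10) = 5.57186
T_e = (F − 1)·T₀ = (5.57186 − 1) × 290 = 1326 K

1326 K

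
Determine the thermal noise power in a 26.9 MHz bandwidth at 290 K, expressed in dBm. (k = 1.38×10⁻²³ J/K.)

−99.7 dBm

P_n = kTB = 1.38×10⁻²³ × 290 × 2.69×10⁷ = 1.08×10⁻¹³ W
In dBm: 10 log₁₀(1.08×10⁻¹³ / 10⁻³) = −99.7 dBm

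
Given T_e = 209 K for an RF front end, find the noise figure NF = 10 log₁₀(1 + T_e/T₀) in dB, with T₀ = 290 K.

F = 1 + T_e/T₀ = 1 + 209/290 = 1.72069
NF = 10 log₁₀(1.72069) = 2.36 dB

2.36 dB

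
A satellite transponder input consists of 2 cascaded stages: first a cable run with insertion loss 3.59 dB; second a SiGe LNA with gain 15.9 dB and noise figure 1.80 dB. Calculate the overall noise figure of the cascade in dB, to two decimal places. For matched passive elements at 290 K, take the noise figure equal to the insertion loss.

5.39 dB

Convert to linear (a loss of L dB is a gain of −L dB): F_i = 10^(NF_i/10), G_i = 10^(G_i,dB/10)
  Stage 1: F_1 = 10^(3.59/10) = 2.286, G_1 = 10^(−3.59/10) = 0.4375
  Stage 2: F_2 = 10^(1.80/10) = 1.514, G_2 = 10^(15.9/10) = 38.90
Friis cascade:
  F = 2.286 + (1.514 − 1)/0.4375 = 3.459
NF = 10 log₁₀(3.459) = 5.39 dB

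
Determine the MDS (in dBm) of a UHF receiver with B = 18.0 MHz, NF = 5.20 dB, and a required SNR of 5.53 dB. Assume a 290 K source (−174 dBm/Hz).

−90.7 dBm

Sensitivity = −174 + 10 log₁₀(B) + NF + SNR_min
= −174 + 72.55 + 5.20 + 5.53
= −90.72 dBm → −90.7 dBm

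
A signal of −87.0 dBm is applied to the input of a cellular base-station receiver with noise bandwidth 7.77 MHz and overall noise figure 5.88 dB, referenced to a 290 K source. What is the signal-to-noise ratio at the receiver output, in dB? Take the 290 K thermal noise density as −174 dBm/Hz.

12.2 dB

Noise floor: N = −174 + 10 log₁₀(B) + NF
10 log₁₀(7.77×10⁶) = 68.9 dB
N = −174 + 68.9 + 5.88 = −99.22 dBm
SNR = P_sig − N = −87.0 − (−99.22) = 12.22 dB → 12.2 dB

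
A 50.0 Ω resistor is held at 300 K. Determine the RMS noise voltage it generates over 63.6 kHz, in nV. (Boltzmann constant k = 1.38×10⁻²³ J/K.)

229 nV

V_n = √(4kTRB)
4kTRB = 4 × 1.38×10⁻²³ × 300 × 5.00×10¹ × 6.36×10⁴ = 5.27×10⁻¹⁴ V²
V_n = √(5.27×10⁻¹⁴) = 2.29×10⁻⁷ V = 229 nV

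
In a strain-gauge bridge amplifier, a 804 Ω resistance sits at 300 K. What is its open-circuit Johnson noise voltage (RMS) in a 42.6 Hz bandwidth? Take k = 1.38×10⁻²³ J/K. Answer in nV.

V_n = √(4kTRB)
4kTRB = 4 × 1.38×10⁻²³ × 300 × 8.04×10² × 4.26×10¹ = 5.67×10⁻¹⁶ V²
V_n = √(5.67×10⁻¹⁶) = 2.38×10⁻⁸ V = 23.8 nV

23.8 nV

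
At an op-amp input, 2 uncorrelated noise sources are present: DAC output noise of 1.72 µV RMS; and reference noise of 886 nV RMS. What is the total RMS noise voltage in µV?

1.93 µV

Uncorrelated sources add in power (mean-square): V_tot = √(ΣV_i²)
V_tot = √[(1.72×10⁻⁶)² + (8.86×10⁻⁷)²] = 1.93×10⁻⁶ V = 1.93 µV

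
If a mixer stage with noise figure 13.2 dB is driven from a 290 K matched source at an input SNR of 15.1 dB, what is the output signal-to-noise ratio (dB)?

1.9 dB

By definition F = SNR_in/SNR_out, so in dB: SNR_out = SNR_in − NF
SNR_out = 15.1 − 13.2 = 1.9 dB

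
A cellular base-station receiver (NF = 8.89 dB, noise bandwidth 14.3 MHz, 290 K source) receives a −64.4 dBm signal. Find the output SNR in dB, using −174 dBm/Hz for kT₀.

29.2 dB

Noise floor: N = −174 + 10 log₁₀(B) + NF
10 log₁₀(1.43×10⁷) = 71.55 dB
N = −174 + 71.55 + 8.89 = −93.56 dBm
SNR = P_sig − N = −64.4 − (−93.56) = 29.16 dB → 29.2 dB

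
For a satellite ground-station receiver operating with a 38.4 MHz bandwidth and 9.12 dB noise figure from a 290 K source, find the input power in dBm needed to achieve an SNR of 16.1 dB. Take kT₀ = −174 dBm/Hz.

Sensitivity = −174 + 10 log₁₀(B) + NF + SNR_min
= −174 + 75.84 + 9.12 + 16.1
= −72.94 dBm → −72.9 dBm

−72.9 dBm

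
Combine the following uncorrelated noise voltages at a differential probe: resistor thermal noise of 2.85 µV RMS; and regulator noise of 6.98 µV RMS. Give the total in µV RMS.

7.54 µV

Uncorrelated sources add in power (mean-square): V_tot = √(ΣV_i²)
V_tot = √[(2.85×10⁻⁶)² + (6.98×10⁻⁶)²] = 7.54×10⁻⁶ V = 7.54 µV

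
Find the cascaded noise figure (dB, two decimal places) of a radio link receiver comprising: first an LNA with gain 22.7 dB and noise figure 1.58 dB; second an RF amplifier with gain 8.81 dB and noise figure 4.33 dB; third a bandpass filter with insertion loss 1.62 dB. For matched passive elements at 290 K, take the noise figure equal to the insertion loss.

Convert to linear (a loss of L dB is a gain of −L dB): F_i = 10^(NF_i/10), G_i = 10^(G_i,dB/10)
  Stage 1: F_1 = 10^(1.58/10) = 1.439, G_1 = 10^(22.7/10) = 186.2
  Stage 2: F_2 = 10^(4.33/10) = 2.710, G_2 = 10^(8.81/10) = 7.603
  Stage 3: F_3 = 10^(1.62/10) = 1.452, G_3 = 10^(−1.62/10) = 0.6887
Friis cascade:
  F = 1.439 + (2.710 − 1)/186.2 + (1.452 − 1)/1416 = 1.448
NF = 10 log₁₀(1.448) = 1.61 dB

1.61 dB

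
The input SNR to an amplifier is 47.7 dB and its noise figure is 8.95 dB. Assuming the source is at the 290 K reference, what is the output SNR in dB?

38.75 dB

By definition F = SNR_in/SNR_out, so in dB: SNR_out = SNR_in − NF
SNR_out = 47.7 − 8.95 = 38.75 dB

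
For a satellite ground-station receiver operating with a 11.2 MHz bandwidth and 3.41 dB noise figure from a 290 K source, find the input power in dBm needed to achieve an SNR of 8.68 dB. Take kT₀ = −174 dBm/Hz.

−91.4 dBm

Sensitivity = −174 + 10 log₁₀(B) + NF + SNR_min
= −174 + 70.49 + 3.41 + 8.68
= −91.42 dBm → −91.4 dBm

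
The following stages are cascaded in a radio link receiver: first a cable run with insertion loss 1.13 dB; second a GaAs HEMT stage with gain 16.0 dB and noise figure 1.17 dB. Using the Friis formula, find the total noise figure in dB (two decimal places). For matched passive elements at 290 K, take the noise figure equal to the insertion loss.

Convert to linear (a loss of L dB is a gain of −L dB): F_i = 10^(NF_i/10), G_i = 10^(G_i,dB/10)
  Stage 1: F_1 = 10^(1.13/10) = 1.297, G_1 = 10^(−1.13/10) = 0.7709
  Stage 2: F_2 = 10^(1.17/10) = 1.309, G_2 = 10^(16.0/10) = 39.81
Friis cascade:
  F = 1.297 + (1.309 − 1)/0.7709 = 1.698
NF = 10 log₁₀(1.698) = 2.30 dB

2.30 dB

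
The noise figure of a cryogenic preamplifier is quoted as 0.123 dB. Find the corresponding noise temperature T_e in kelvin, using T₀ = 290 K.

F = 10^(0.123/10) = 1.02873
T_e = (F − 1)·T₀ = (1.02873 − 1) × 290 = 8.33 K

8.33 K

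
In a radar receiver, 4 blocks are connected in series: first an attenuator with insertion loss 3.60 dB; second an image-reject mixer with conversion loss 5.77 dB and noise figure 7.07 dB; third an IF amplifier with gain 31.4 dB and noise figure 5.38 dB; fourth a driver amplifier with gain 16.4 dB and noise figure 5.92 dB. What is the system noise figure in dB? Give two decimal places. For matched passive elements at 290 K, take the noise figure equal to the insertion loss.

Convert to linear (a loss of L dB is a gain of −L dB): F_i = 10^(NF_i/10), G_i = 10^(G_i,dB/10)
  Stage 1: F_1 = 10^(3.60/10) = 2.291, G_1 = 10^(−3.60/10) = 0.4365
  Stage 2: F_2 = 10^(7.07/10) = 5.093, G_2 = 10^(−5.77/10) = 0.2649
  Stage 3: F_3 = 10^(5.38/10) = 3.451, G_3 = 10^(31.4/10) = 1380
  Stage 4: F_4 = 10^(5.92/10) = 3.908, G_4 = 10^(16.4/10) = 43.65
Friis cascade:
  F = 2.291 + (5.093 − 1)/0.4365 + (3.451 − 1)/0.1156 + (3.908 − 1)/159.6 = 32.89
NF = 10 log₁₀(32.89) = 15.17 dB

15.17 dB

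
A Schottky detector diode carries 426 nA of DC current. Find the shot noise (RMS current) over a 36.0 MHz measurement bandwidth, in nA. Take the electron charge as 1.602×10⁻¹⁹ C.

I_n = √(2qI·B)
2qI·B = 2 × 1.602×10⁻¹⁹ × 4.26×10⁻⁷ × 3.60×10⁷ = 4.91×10⁻¹⁸ A²
I_n = √(4.91×10⁻¹⁸) = 2.22×10⁻⁹ A = 2.22 nA

2.22 nA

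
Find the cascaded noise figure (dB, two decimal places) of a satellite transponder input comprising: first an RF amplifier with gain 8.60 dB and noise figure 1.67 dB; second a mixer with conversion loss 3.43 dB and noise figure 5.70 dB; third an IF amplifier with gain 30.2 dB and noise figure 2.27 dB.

Convert to linear (a loss of L dB is a gain of −L dB): F_i = 10^(NF_i/10), G_i = 10^(G_i,dB/10)
  Stage 1: F_1 = 10^(1.67/10) = 1.469, G_1 = 10^(8.60/10) = 7.244
  Stage 2: F_2 = 10^(5.70/10) = 3.715, G_2 = 10^(−3.43/10) = 0.4539
  Stage 3: F_3 = 10^(2.27/10) = 1.687, G_3 = 10^(30.2/10) = 1047
Friis cascade:
  F = 1.469 + (3.715 − 1)/7.244 + (1.687 − 1)/3.289 = 2.053
NF = 10 log₁₀(2.053) = 3.12 dB

3.12 dB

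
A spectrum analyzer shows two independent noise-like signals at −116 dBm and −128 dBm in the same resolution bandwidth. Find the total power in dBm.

−115.7 dBm

Convert to linear, add, convert back:
P₁ = 2.51×10⁻¹⁵ W, P₂ = 1.58×10⁻¹⁶ W
P_tot = 2.67×10⁻¹⁵ W → 10 log₁₀(P_tot / 10⁻³) = −115.7 dBm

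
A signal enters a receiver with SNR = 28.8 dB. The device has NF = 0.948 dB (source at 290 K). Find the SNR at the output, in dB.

27.852 dB

By definition F = SNR_in/SNR_out, so in dB: SNR_out = SNR_in − NF
SNR_out = 28.8 − 0.948 = 27.852 dB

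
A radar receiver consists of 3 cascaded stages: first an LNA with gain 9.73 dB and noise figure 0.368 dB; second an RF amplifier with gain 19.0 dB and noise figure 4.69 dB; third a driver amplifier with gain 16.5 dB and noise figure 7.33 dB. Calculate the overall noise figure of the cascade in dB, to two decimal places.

1.14 dB

Convert to linear (a loss of L dB is a gain of −L dB): F_i = 10^(NF_i/10), G_i = 10^(G_i,dB/10)
  Stage 1: F_1 = 10^(0.368/10) = 1.088, G_1 = 10^(9.73/10) = 9.397
  Stage 2: F_2 = 10^(4.69/10) = 2.944, G_2 = 10^(19.0/10) = 79.43
  Stage 3: F_3 = 10^(7.33/10) = 5.408, G_3 = 10^(16.5/10) = 44.67
Friis cascade:
  F = 1.088 + (2.944 − 1)/9.397 + (5.408 − 1)/746.4 = 1.301
NF = 10 log₁₀(1.301) = 1.14 dB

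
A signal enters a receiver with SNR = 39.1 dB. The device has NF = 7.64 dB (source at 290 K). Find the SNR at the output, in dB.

31.46 dB

By definition F = SNR_in/SNR_out, so in dB: SNR_out = SNR_in − NF
SNR_out = 39.1 − 7.64 = 31.46 dB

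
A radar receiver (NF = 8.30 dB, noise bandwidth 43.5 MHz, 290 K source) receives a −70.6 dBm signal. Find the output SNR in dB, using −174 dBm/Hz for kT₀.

18.7 dB

Noise floor: N = −174 + 10 log₁₀(B) + NF
10 log₁₀(4.35×10⁷) = 76.38 dB
N = −174 + 76.38 + 8.30 = −89.32 dBm
SNR = P_sig − N = −70.6 − (−89.32) = 18.72 dB → 18.7 dB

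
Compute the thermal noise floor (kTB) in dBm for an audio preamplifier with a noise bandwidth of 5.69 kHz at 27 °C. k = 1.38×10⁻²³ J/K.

−136.3 dBm

T = 27 °C + 273.15 = 300.15 K
P_n = kTB = 1.38×10⁻²³ × 300.15 × 5.69×10³ = 2.36×10⁻¹⁷ W
In dBm: 10 log₁₀(2.36×10⁻¹⁷ / 10⁻³) = −136.3 dBm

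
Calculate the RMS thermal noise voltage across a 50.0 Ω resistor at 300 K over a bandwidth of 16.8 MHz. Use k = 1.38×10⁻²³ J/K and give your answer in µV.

V_n = √(4kTRB)
4kTRB = 4 × 1.38×10⁻²³ × 300 × 5.00×10¹ × 1.68×10⁷ = 1.39×10⁻¹¹ V²
V_n = √(1.39×10⁻¹¹) = 3.73×10⁻⁶ V = 3.73 µV

3.73 µV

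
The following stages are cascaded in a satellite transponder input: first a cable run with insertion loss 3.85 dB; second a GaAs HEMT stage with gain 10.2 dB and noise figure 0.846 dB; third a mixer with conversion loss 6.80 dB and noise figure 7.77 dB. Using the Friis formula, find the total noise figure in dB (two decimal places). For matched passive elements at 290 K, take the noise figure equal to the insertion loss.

Convert to linear (a loss of L dB is a gain of −L dB): F_i = 10^(NF_i/10), G_i = 10^(G_i,dB/10)
  Stage 1: F_1 = 10^(3.85/10) = 2.427, G_1 = 10^(−3.85/10) = 0.4121
  Stage 2: F_2 = 10^(0.846/10) = 1.215, G_2 = 10^(10.2/10) = 10.47
  Stage 3: F_3 = 10^(7.77/10) = 5.984, G_3 = 10^(−6.80/10) = 0.2089
Friis cascade:
  F = 2.427 + (1.215 − 1)/0.4121 + (5.984 − 1)/4.315 = 4.104
NF = 10 log₁₀(4.104) = 6.13 dB

6.13 dB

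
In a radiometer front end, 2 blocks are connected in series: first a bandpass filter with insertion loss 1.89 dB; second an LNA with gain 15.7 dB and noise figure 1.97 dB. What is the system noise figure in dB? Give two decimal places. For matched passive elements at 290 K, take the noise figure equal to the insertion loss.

Convert to linear (a loss of L dB is a gain of −L dB): F_i = 10^(NF_i/10), G_i = 10^(G_i,dB/10)
  Stage 1: F_1 = 10^(1.89/10) = 1.545, G_1 = 10^(−1.89/10) = 0.6471
  Stage 2: F_2 = 10^(1.97/10) = 1.574, G_2 = 10^(15.7/10) = 37.15
Friis cascade:
  F = 1.545 + (1.574 − 1)/0.6471 = 2.432
NF = 10 log₁₀(2.432) = 3.86 dB

3.86 dB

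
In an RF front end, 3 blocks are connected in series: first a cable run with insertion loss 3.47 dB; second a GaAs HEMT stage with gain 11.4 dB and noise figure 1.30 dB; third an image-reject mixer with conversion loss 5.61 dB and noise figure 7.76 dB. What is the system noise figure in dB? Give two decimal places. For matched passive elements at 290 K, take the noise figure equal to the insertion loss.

5.80 dB

Convert to linear (a loss of L dB is a gain of −L dB): F_i = 10^(NF_i/10), G_i = 10^(G_i,dB/10)
  Stage 1: F_1 = 10^(3.47/10) = 2.223, G_1 = 10^(−3.47/10) = 0.4498
  Stage 2: F_2 = 10^(1.30/10) = 1.349, G_2 = 10^(11.4/10) = 13.80
  Stage 3: F_3 = 10^(7.76/10) = 5.970, G_3 = 10^(−5.61/10) = 0.2748
Friis cascade:
  F = 2.223 + (1.349 − 1)/0.4498 + (5.970 − 1)/6.209 = 3.800
NF = 10 log₁₀(3.800) = 5.80 dB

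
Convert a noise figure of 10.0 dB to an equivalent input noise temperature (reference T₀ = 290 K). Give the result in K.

2610 K

F = 10^(10.0/10) = 10
T_e = (F − 1)·T₀ = (10 − 1) × 290 = 2610 K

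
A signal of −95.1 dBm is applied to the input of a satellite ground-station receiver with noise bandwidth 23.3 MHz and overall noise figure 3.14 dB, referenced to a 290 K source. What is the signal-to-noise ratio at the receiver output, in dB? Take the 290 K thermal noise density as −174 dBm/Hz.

Noise floor: N = −174 + 10 log₁₀(B) + NF
10 log₁₀(2.33×10⁷) = 73.67 dB
N = −174 + 73.67 + 3.14 = −97.19 dBm
SNR = P_sig − N = −95.1 − (−97.19) = 2.09 dB → 2.1 dB

2.1 dB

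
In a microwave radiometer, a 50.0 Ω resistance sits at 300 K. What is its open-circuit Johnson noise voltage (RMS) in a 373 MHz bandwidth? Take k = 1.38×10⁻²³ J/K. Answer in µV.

V_n = √(4kTRB)
4kTRB = 4 × 1.38×10⁻²³ × 300 × 5.00×10¹ × 3.73×10⁸ = 3.09×10⁻¹⁰ V²
V_n = √(3.09×10⁻¹⁰) = 1.76×10⁻⁵ V = 17.6 µV

17.6 µV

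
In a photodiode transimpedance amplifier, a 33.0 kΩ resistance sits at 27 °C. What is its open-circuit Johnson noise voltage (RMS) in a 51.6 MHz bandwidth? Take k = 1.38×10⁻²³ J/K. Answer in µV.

T = 27 °C + 273.15 = 300.15 K
V_n = √(4kTRB)
4kTRB = 4 × 1.38×10⁻²³ × 300.15 × 3.30×10⁴ × 5.16×10⁷ = 2.82×10⁻⁸ V²
V_n = √(2.82×10⁻⁸) = 1.68×10⁻⁴ V = 168 µV

168 µV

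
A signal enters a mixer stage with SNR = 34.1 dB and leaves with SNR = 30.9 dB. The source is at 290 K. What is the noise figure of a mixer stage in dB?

3.2 dB

NF (dB) = SNR_in(dB) − SNR_out(dB) when the source is at T₀
NF = 34.1 − 30.9 = 3.2 dB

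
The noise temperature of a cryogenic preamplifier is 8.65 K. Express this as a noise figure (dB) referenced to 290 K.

F = 1 + T_e/T₀ = 1 + 8.65/290 = 1.02983
NF = 10 log₁₀(1.02983) = 0.128 dB

0.128 dB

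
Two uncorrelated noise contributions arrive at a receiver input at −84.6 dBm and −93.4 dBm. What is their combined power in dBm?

Convert to linear, add, convert back:
P₁ = 3.47×10⁻¹² W, P₂ = 4.57×10⁻¹³ W
P_tot = 3.92×10⁻¹² W → 10 log₁₀(P_tot / 10⁻³) = −84.1 dBm

−84.1 dBm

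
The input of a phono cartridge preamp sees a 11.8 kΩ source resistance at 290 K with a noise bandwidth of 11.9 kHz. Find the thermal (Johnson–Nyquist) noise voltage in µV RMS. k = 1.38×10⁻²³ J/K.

1.50 µV

V_n = √(4kTRB)
4kTRB = 4 × 1.38×10⁻²³ × 290 × 1.18×10⁴ × 1.19×10⁴ = 2.25×10⁻¹² V²
V_n = √(2.25×10⁻¹²) = 1.50×10⁻⁶ V = 1.50 µV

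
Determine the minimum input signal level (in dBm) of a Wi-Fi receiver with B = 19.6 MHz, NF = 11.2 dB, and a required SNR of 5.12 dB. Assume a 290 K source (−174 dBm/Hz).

Sensitivity = −174 + 10 log₁₀(B) + NF + SNR_min
= −174 + 72.92 + 11.2 + 5.12
= −84.76 dBm → −84.8 dBm

−84.8 dBm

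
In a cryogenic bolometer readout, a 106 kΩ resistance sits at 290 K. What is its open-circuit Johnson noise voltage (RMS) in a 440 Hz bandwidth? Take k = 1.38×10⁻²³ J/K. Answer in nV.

864 nV

V_n = √(4kTRB)
4kTRB = 4 × 1.38×10⁻²³ × 290 × 1.06×10⁵ × 4.40×10² = 7.47×10⁻¹³ V²
V_n = √(7.47×10⁻¹³) = 8.64×10⁻⁷ V = 864 nV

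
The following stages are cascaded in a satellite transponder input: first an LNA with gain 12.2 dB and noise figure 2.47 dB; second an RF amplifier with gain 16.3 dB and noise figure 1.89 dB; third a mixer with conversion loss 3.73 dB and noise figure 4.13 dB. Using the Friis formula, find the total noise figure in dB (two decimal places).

2.56 dB

Convert to linear (a loss of L dB is a gain of −L dB): F_i = 10^(NF_i/10), G_i = 10^(G_i,dB/10)
  Stage 1: F_1 = 10^(2.47/10) = 1.766, G_1 = 10^(12.2/10) = 16.60
  Stage 2: F_2 = 10^(1.89/10) = 1.545, G_2 = 10^(16.3/10) = 42.66
  Stage 3: F_3 = 10^(4.13/10) = 2.588, G_3 = 10^(−3.73/10) = 0.4236
Friis cascade:
  F = 1.766 + (1.545 − 1)/16.60 + (2.588 − 1)/707.9 = 1.801
NF = 10 log₁₀(1.801) = 2.56 dB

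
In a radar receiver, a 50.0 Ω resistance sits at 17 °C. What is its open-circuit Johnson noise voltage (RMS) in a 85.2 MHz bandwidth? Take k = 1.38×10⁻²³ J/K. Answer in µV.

8.26 µV

T = 17 °C + 273.15 = 290.15 K
V_n = √(4kTRB)
4kTRB = 4 × 1.38×10⁻²³ × 290.15 × 5.00×10¹ × 8.52×10⁷ = 6.82×10⁻¹¹ V²
V_n = √(6.82×10⁻¹¹) = 8.26×10⁻⁶ V = 8.26 µV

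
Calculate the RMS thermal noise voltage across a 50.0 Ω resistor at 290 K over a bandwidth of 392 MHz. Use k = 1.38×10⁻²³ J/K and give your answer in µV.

V_n = √(4kTRB)
4kTRB = 4 × 1.38×10⁻²³ × 290 × 5.00×10¹ × 3.92×10⁸ = 3.14×10⁻¹⁰ V²
V_n = √(3.14×10⁻¹⁰) = 1.77×10⁻⁵ V = 17.7 µV

17.7 µV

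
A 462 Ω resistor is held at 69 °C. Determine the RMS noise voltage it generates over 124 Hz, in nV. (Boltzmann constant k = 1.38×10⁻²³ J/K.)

T = 69 °C + 273.15 = 342.15 K
V_n = √(4kTRB)
4kTRB = 4 × 1.38×10⁻²³ × 342.15 × 4.62×10² × 1.24×10² = 1.08×10⁻¹⁵ V²
V_n = √(1.08×10⁻¹⁵) = 3.29×10⁻⁸ V = 32.9 nV

32.9 nV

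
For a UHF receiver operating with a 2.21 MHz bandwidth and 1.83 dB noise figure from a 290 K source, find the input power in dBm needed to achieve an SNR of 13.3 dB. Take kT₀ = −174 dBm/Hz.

Sensitivity = −174 + 10 log₁₀(B) + NF + SNR_min
= −174 + 63.44 + 1.83 + 13.3
= −95.43 dBm → −95.4 dBm

−95.4 dBm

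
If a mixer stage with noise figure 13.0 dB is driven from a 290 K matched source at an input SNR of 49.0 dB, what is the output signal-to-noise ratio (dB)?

By definition F = SNR_in/SNR_out, so in dB: SNR_out = SNR_in − NF
SNR_out = 49.0 − 13.0 = 36.0 dB

36.0 dB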